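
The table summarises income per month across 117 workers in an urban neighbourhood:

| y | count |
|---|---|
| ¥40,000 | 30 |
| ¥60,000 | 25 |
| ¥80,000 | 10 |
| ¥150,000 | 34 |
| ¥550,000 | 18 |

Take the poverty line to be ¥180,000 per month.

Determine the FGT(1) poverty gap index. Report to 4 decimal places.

0.4378

Below the line: 30×¥40,000, 25×¥60,000, 10×¥80,000, 34×¥150,000 (q = 99 of N = 117).
Relative gaps: (180000−40000)/180000 = 0.7778 (×30); (180000−60000)/180000 = 0.6667 (×25); (180000−80000)/180000 = 0.5556 (×10); (180000−150000)/180000 = 0.1667 (×34).
Σ = 51.222222. Dividing by the full population N = 117 gives P₁ = 0.4378.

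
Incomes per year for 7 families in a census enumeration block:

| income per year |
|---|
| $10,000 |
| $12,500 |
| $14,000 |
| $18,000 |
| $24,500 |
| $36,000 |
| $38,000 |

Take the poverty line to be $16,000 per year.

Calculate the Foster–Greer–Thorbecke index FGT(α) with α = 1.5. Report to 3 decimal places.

Below z: $10,000, $12,500, $14,000 (q = 3 of N = 7).
Shortfall ratios: (16000−10000)/16000 = 0.3750; (16000−12500)/16000 = 0.2188; (16000−14000)/16000 = 0.1250.
Raised to α = 1.5: 0.22964; 0.10231; 0.04419.
Sum = 0.376145; FGT(1.5) = 0.376145 / 7 = 0.054.

0.054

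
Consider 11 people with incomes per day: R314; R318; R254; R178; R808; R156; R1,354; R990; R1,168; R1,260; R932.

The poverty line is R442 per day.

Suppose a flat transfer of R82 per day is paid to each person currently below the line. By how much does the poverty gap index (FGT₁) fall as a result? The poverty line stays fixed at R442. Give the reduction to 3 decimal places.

Before: below the line — R156, R178, R254, R314, R318; poverty gap index (FGT₁) = 0.20362.
After the R82 transfer: below the line — R238, R260, R336, R396, R400; poverty gap index (FGT₁) = 0.11929.
Reduction = 0.20362 − 0.11929 = 0.084.

0.084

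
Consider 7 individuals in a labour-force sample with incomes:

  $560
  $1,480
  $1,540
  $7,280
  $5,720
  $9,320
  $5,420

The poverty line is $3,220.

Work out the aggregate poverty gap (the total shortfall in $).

$6,080

Incomes under z: $560, $1,480, $1,540 (q = 3 of N = 7).
Individual gaps: 3220−560 = 2660; 3220−1480 = 1740; 3220−1540 = 1680.
Aggregate gap = $6,080.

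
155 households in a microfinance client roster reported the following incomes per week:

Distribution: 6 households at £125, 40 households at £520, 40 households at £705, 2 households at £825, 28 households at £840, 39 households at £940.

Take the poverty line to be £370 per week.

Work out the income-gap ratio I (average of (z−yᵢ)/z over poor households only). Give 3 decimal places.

0.662

Incomes under z: 6×£125 (q = 6 of N = 155).
Relative gaps: 0.6622 (×6); sum = 3.972973.
The income-gap ratio divides by q (the poor only): 3.972973 / 6 = 0.662.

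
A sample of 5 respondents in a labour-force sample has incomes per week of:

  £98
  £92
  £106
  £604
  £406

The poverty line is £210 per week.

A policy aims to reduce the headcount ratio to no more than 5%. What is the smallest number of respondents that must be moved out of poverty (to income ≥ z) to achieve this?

Currently q = 3 of N = 5 are below the line (H = 0.600).
A headcount ratio of at most 5% allows at most ⌊0.05 × 5⌋ = 0 poor respondents.
So at least 3 − 0 = 3 must be lifted.

3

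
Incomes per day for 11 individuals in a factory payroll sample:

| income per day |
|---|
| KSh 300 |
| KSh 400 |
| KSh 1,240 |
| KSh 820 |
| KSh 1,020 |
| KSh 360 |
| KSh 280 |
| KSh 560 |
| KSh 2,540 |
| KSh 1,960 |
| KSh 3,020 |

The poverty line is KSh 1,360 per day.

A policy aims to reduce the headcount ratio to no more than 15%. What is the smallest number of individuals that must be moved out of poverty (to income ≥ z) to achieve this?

7

8 of the 11 individuals are poor, so H = 8/11 = 0.727.
A headcount ratio of at most 15% allows at most ⌊0.15 × 11⌋ = 1 poor individuals.
So at least 8 − 1 = 7 must be lifted.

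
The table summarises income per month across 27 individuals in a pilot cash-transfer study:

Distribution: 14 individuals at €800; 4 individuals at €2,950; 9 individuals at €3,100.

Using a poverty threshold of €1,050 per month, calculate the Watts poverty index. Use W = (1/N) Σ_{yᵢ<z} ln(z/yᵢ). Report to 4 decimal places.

Below the line: 14×€800 (q = 14 of N = 27).
Log gaps: ln(1050/800) = 0.2719 (×14).
W = 3.807072 / 27 = 0.1410.

0.1410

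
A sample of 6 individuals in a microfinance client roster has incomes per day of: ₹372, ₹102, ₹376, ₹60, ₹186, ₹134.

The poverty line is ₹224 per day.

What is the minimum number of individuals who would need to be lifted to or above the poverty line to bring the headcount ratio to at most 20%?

3

Currently q = 4 of N = 6 are below the line (H = 0.667).
A headcount ratio of at most 20% allows at most ⌊0.20 × 6⌋ = 1 poor individuals.
So at least 4 − 1 = 3 must be lifted.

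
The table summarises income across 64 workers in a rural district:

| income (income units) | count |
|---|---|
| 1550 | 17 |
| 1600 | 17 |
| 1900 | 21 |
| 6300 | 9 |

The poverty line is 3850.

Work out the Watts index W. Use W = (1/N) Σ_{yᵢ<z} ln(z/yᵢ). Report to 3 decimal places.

0.707

Incomes under z: 17×1550, 17×1600, 21×1900 (q = 55 of N = 64).
ln(z/y) terms: ln(3850/1550) = 0.9098 (×17); ln(3850/1600) = 0.8781 (×17); ln(3850/1900) = 0.7062 (×21).
W = 45.224696 / 64 = 0.707.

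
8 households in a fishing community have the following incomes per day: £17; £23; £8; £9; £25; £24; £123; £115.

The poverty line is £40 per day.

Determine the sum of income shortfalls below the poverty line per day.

£134

Below the line: £8, £9, £17, £23, £24, £25 (q = 6 of N = 8).
Individual gaps: 40−8 = 32; 40−9 = 31; 40−17 = 23; 40−23 = 17; 40−24 = 16; 40−25 = 15.
Aggregate gap = £134.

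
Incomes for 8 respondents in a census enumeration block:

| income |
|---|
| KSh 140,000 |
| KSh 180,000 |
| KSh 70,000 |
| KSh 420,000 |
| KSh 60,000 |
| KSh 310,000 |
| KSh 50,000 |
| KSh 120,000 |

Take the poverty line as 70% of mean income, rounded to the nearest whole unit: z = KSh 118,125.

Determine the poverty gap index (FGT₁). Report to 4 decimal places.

Poor units: KSh 50,000, KSh 60,000, KSh 70,000 (q = 3 of N = 8).
Normalized shortfalls: (118125−50000)/118125 = 0.5767; (118125−60000)/118125 = 0.4921; (118125−70000)/118125 = 0.4074.
Σ = 1.476190. Dividing by the full population N = 8 gives P₁ = 0.1845.

0.1845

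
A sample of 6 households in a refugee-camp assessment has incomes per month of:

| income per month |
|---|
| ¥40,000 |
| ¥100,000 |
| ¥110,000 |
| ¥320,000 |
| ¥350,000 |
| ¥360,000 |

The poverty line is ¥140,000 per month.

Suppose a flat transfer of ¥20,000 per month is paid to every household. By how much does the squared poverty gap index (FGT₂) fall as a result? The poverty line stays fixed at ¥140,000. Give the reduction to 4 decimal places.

0.0476

Before: below the line — ¥40,000, ¥100,000, ¥110,000; squared poverty gap index (FGT₂) = 0.106293.
After the ¥20,000 transfer: below the line — ¥60,000, ¥120,000, ¥130,000; squared poverty gap index (FGT₂) = 0.058673.
Reduction = 0.106293 − 0.058673 = 0.0476.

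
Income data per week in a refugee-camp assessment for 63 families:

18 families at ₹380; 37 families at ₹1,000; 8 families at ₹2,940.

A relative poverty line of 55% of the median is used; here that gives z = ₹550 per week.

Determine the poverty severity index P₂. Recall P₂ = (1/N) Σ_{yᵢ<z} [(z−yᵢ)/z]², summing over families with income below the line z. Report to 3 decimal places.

0.027

Below z: 18×₹380 (q = 18 of N = 63).
Shortfall ratios: (550−380)/550 = 0.3091 (×18).
Squared: 0.0955 (×18).
Sum = 1.719669; P₂ = 1.719669 / 63 = 0.027.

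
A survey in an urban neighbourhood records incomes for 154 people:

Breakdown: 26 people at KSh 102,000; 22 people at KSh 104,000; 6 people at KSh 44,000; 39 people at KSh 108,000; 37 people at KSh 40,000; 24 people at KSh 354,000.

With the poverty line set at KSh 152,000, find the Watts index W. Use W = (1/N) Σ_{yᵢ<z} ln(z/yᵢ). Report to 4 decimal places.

Incomes under z: 37×KSh 40,000, 6×KSh 44,000, 26×KSh 102,000, 22×KSh 104,000, 39×KSh 108,000 (q = 130 of N = 154).
Log gaps: ln(152000/40000) = 1.3350 (×37); ln(152000/44000) = 1.2397 (×6); ln(152000/102000) = 0.3989 (×26); ln(152000/104000) = 0.3795 (×22); ln(152000/108000) = 0.3417 (×39).
W = 88.881779 / 154 = 0.5772.

0.5772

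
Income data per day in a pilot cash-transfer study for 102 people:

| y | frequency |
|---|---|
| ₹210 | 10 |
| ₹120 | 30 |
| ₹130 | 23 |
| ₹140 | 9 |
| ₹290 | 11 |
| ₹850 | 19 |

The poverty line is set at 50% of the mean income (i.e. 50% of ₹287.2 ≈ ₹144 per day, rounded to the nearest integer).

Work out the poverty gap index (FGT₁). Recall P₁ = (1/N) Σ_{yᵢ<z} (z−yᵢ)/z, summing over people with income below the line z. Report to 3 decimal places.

0.073

Poor units: 30×₹120, 23×₹130, 9×₹140 (q = 62 of N = 102).
Normalized shortfalls: (144−120)/144 = 0.1667 (×30); (144−130)/144 = 0.0972 (×23); (144−140)/144 = 0.0278 (×9).
Sum of shortfalls = 7.486111; P₁ averages over all N: 7.486111 / 102 = 0.073.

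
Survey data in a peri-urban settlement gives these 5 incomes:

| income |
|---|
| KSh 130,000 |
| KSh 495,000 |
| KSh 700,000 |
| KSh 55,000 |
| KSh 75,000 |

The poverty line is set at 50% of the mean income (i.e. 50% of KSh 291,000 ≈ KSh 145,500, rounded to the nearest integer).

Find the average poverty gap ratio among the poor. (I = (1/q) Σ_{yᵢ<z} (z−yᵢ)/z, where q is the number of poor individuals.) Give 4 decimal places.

Below the line: KSh 55,000, KSh 75,000, KSh 130,000 (q = 3 of N = 5).
Relative gaps: 0.6220, 0.4845, 0.1065; sum = 1.213058.
The income-gap ratio divides by q (the poor only): 1.213058 / 3 = 0.4044.

0.4044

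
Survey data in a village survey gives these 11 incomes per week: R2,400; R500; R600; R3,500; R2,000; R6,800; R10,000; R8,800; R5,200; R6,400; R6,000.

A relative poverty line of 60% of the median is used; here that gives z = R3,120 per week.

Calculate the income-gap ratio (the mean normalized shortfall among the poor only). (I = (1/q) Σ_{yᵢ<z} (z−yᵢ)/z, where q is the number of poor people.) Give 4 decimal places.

0.5593

Below the line: R500, R600, R2,000, R2,400 (q = 4 of N = 11).
Relative gaps: 0.8397, 0.8077, 0.3590, 0.2308; sum = 2.237179.
The income-gap ratio divides by q (the poor only): 2.237179 / 4 = 0.5593.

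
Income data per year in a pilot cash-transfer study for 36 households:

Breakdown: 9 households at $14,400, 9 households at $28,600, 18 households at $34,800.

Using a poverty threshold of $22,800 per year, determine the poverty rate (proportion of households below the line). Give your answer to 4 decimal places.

9 of the 36 households have income below $22,800.
H = 9/36 = 0.2500.

0.2500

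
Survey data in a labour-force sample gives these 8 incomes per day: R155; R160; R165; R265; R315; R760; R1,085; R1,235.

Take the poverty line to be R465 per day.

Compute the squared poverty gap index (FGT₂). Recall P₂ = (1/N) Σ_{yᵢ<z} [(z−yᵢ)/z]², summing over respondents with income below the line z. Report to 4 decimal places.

0.1975

Below the line: R155, R160, R165, R265, R315 (q = 5 of N = 8).
Gap ratios (z−y)/z: (465−155)/465 = 0.6667; (465−160)/465 = 0.6559; (465−165)/465 = 0.6452; (465−265)/465 = 0.4301; (465−315)/465 = 0.3226.
Squared: 0.4444; 0.4302; 0.4162; 0.1850; 0.1041.
Sum = 1.579951; P₂ = 1.579951 / 8 = 0.1975.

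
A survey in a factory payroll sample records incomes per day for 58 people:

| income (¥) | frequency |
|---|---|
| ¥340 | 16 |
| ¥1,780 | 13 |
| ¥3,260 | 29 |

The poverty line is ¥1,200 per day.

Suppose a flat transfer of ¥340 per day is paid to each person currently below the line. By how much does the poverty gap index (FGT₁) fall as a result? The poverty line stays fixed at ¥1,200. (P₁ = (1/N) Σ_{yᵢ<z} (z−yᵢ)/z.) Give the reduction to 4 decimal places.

0.0782

Before: below the line — 16×¥340; poverty gap index (FGT₁) = 0.197701.
After the ¥340 transfer: below the line — 16×¥680; poverty gap index (FGT₁) = 0.119540.
Reduction = 0.197701 − 0.119540 = 0.0782.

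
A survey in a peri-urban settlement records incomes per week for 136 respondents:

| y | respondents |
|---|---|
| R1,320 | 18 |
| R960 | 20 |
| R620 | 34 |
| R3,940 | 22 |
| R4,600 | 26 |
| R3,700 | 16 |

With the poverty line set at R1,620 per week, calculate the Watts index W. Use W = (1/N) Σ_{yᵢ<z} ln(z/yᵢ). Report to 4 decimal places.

0.3442

Below the line: 34×R620, 20×R960, 18×R1,320 (q = 72 of N = 136).
ln(z/y) terms: ln(1620/620) = 0.9605 (×34); ln(1620/960) = 0.5232 (×20); ln(1620/1320) = 0.2048 (×18).
W = 46.806969 / 136 = 0.3442.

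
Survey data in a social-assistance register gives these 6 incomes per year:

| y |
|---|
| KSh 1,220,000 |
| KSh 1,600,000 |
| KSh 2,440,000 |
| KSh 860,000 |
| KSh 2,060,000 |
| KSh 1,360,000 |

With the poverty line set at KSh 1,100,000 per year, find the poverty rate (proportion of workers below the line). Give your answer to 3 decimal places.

1 of the 6 workers have income below KSh 1,100,000.
H = 1/6 = 0.167.

0.167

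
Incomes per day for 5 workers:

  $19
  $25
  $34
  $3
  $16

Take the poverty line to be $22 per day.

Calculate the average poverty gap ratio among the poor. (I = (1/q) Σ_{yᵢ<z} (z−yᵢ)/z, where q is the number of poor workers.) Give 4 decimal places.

0.4242

Below z: $3, $16, $19 (q = 3 of N = 5).
Shortfall ratios (z−y)/z: 0.8636, 0.2727, 0.1364; sum = 1.272727.
The income-gap ratio divides by q (the poor only): 1.272727 / 3 = 0.4242.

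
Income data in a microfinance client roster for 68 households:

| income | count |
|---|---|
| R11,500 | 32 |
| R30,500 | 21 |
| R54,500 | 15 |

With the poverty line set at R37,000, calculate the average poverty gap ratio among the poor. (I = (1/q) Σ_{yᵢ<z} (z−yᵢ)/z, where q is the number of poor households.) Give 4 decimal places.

Incomes under z: 32×R11,500, 21×R30,500 (q = 53 of N = 68).
Relative gaps: 0.6892 (×32), 0.1757 (×21); sum = 25.743243.
The income-gap ratio divides by q (the poor only): 25.743243 / 53 = 0.4857.

0.4857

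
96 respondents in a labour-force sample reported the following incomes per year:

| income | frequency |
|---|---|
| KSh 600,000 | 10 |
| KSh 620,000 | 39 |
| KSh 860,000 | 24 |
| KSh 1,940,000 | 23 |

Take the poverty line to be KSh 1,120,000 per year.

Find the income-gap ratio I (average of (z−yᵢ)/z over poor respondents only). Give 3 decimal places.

0.378

Below the line: 10×KSh 600,000, 39×KSh 620,000, 24×KSh 860,000 (q = 73 of N = 96).
Relative gaps: 0.4643 (×10), 0.4464 (×39), 0.2321 (×24); sum = 27.625000.
I averages over the q = 73 poor units only: 27.625000 / 73 = 0.378.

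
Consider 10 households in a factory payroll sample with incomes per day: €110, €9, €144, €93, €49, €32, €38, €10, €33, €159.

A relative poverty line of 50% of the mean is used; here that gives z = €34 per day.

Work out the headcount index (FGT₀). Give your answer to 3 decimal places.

0.400

4 of the 10 households have income below €34.
H = 4/10 = 0.400.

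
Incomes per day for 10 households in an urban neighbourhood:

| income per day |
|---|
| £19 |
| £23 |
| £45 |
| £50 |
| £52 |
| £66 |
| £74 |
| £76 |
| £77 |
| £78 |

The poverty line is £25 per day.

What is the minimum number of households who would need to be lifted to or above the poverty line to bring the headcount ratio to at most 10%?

2 of the 10 households are poor, so H = 2/10 = 0.200.
A headcount ratio of at most 10% allows at most ⌊0.10 × 10⌋ = 1 poor households.
So at least 2 − 1 = 1 must be lifted.

1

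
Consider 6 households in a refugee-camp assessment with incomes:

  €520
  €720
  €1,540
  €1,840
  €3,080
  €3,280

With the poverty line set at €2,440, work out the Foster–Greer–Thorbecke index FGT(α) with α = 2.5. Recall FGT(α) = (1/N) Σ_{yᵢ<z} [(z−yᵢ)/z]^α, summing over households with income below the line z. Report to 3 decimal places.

0.180

Poor units: €520, €720, €1,540, €1,840 (q = 4 of N = 6).
Normalized shortfalls: (2440−520)/2440 = 0.7869; (2440−720)/2440 = 0.7049; (2440−1540)/2440 = 0.3689; (2440−1840)/2440 = 0.2459.
Raised to α = 2.5: 0.54926; 0.41720; 0.08263; 0.02998.
Sum = 1.079077; FGT(2.5) = 1.079077 / 6 = 0.180.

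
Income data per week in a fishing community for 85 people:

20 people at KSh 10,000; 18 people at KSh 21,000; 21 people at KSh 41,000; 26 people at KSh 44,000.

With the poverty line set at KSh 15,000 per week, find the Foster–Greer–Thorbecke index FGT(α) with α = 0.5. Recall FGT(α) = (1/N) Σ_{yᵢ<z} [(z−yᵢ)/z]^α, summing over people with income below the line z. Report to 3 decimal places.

Below the line: 20×KSh 10,000 (q = 20 of N = 85).
Gap ratios (z−y)/z: (15000−10000)/15000 = 0.3333 (×20).
Raised to α = 0.5: 0.57735 (×20).
Sum = 11.547005; FGT(0.5) = 11.547005 / 85 = 0.136.

0.136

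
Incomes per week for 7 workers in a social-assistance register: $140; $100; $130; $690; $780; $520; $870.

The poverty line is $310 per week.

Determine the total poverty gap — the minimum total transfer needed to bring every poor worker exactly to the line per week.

$560

Below z: $100, $130, $140 (q = 3 of N = 7).
Individual gaps: 310−100 = 210; 310−130 = 180; 310−140 = 170.
Aggregate gap = $560.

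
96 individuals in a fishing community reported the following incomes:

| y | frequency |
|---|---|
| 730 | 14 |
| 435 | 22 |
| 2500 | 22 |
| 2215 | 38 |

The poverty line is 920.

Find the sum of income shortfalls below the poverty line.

Below the line: 22×435, 14×730 (q = 36 of N = 96).
Individual gaps: 22×(920−435) = 10670; 14×(920−730) = 2660.
Aggregate gap = 13330.

13330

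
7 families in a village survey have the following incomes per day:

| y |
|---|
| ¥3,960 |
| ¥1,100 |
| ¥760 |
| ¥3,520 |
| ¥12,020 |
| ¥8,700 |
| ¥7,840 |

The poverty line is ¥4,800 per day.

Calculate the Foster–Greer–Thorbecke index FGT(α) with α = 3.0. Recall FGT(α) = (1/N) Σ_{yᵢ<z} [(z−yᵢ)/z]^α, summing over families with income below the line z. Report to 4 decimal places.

Below z: ¥760, ¥1,100, ¥3,520, ¥3,960 (q = 4 of N = 7).
Normalized shortfalls: (4800−760)/4800 = 0.8417; (4800−1100)/4800 = 0.7708; (4800−3520)/4800 = 0.2667; (4800−3960)/4800 = 0.1750.
Raised to α = 3.0: 0.59624; 0.45802; 0.01896; 0.00536.
Sum = 1.078578; FGT(3.0) = 1.078578 / 7 = 0.1541.

0.1541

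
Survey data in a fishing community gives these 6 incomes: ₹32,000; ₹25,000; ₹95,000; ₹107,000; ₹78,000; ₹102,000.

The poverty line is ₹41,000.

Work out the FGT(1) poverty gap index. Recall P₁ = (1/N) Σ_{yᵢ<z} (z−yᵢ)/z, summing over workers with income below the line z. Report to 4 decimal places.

Below the line: ₹25,000, ₹32,000 (q = 2 of N = 6).
Relative gaps: (41000−25000)/41000 = 0.3902; (41000−32000)/41000 = 0.2195.
Sum of shortfalls = 0.609756; P₁ averages over all N: 0.609756 / 6 = 0.1016.

0.1016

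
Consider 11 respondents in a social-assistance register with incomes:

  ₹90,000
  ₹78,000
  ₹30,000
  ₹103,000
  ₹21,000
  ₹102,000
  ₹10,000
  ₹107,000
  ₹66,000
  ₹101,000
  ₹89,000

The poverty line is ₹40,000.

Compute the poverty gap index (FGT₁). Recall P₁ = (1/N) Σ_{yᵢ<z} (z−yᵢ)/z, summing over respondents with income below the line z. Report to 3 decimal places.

0.134

Below z: ₹10,000, ₹21,000, ₹30,000 (q = 3 of N = 11).
Relative gaps: (40000−10000)/40000 = 0.7500; (40000−21000)/40000 = 0.4750; (40000−30000)/40000 = 0.2500.
Σ = 1.475000. Dividing by the full population N = 11 gives P₁ = 0.134.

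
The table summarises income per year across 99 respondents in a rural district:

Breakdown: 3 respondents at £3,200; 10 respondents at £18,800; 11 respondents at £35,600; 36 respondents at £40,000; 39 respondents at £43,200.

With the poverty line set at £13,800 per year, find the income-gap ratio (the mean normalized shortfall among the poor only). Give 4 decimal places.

Below the line: 3×£3,200 (q = 3 of N = 99).
Shortfall ratios (z−y)/z: 0.7681 (×3); sum = 2.304348.
The income-gap ratio divides by q (the poor only): 2.304348 / 3 = 0.7681.

0.7681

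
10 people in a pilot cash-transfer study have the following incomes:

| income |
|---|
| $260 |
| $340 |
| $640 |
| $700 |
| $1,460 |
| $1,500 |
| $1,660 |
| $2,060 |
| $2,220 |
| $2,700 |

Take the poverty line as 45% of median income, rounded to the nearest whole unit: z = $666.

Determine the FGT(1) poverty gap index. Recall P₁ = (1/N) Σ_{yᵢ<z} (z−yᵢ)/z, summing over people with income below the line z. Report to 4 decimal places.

Below z: $260, $340, $640 (q = 3 of N = 10).
Relative gaps: (666−260)/666 = 0.6096; (666−340)/666 = 0.4895; (666−640)/666 = 0.0390.
Sum of shortfalls = 1.138138; P₁ averages over all N: 1.138138 / 10 = 0.1138.

0.1138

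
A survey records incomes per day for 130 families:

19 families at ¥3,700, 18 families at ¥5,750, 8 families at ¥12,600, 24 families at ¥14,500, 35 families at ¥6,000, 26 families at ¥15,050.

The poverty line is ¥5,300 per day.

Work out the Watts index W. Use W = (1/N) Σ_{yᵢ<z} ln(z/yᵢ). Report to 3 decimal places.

Incomes under z: 19×¥3,700 (q = 19 of N = 130).
ln(z/y) terms: ln(5300/3700) = 0.3594 (×19).
W = 6.828106 / 130 = 0.053.

0.053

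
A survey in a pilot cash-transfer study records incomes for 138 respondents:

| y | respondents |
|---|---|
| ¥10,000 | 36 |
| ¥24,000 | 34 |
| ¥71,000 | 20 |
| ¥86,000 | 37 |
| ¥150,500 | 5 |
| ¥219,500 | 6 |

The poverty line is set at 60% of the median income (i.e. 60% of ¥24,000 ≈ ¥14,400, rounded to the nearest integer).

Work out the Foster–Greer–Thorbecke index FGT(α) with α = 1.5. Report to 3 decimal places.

Below the line: 36×¥10,000 (q = 36 of N = 138).
Relative gaps: (14400−10000)/14400 = 0.3056 (×36).
Raised to α = 1.5: 0.16890 (×36).
Sum = 6.080479; FGT(1.5) = 6.080479 / 138 = 0.044.

0.044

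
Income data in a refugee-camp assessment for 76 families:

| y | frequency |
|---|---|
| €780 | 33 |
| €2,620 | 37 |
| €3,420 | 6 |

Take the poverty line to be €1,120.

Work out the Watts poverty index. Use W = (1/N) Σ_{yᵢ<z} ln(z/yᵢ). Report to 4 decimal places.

Below z: 33×€780 (q = 33 of N = 76).
Log shortfalls: ln(1120/780) = 0.3618 (×33).
W = 11.939071 / 76 = 0.1571.

0.1571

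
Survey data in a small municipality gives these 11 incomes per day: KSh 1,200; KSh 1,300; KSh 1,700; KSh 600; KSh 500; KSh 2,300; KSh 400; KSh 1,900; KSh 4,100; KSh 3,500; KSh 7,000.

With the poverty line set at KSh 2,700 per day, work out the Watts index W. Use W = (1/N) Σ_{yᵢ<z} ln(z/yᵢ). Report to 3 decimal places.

0.692

Incomes under z: KSh 400, KSh 500, KSh 600, KSh 1,200, KSh 1,300, KSh 1,700, KSh 1,900, KSh 2,300 (q = 8 of N = 11).
Log shortfalls: ln(2700/400) = 1.9095; ln(2700/500) = 1.6864; ln(2700/600) = 1.5041; ln(2700/1200) = 0.8109; ln(2700/1300) = 0.7309; ln(2700/1700) = 0.4626; ln(2700/1900) = 0.3514; ln(2700/2300) = 0.1603.
W = 7.616201 / 11 = 0.692.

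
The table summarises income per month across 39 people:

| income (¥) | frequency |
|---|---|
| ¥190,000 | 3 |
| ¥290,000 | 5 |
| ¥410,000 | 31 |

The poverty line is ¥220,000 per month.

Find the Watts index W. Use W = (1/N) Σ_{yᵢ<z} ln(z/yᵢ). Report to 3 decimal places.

0.011

Below the line: 3×¥190,000 (q = 3 of N = 39).
ln(z/y) terms: ln(220000/190000) = 0.1466 (×3).
W = 0.439810 / 39 = 0.011.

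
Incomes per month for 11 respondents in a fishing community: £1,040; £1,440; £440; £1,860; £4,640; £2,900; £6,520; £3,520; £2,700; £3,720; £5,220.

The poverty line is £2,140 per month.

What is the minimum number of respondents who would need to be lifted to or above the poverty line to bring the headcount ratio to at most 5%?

4 of the 11 respondents are poor, so H = 4/11 = 0.364.
A headcount ratio of at most 5% allows at most ⌊0.05 × 11⌋ = 0 poor respondents.
So at least 4 − 0 = 4 must be lifted.

4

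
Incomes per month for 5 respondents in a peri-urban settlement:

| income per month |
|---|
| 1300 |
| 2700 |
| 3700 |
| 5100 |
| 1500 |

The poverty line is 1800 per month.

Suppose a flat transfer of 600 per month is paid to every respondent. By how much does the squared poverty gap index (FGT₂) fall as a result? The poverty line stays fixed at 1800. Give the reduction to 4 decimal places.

Before: below the line — 1300, 1500; squared poverty gap index (FGT₂) = 0.020988.
After the 600 transfer: below the line — none; squared poverty gap index (FGT₂) = 0.000000.
Reduction = 0.020988 − 0.000000 = 0.0210.

0.0210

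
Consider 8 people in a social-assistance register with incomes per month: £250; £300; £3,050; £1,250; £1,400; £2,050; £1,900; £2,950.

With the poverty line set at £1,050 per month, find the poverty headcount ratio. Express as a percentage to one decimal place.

2 of the 8 people have income below £1,050.
H = 2/8 = 25.0%.

25.0%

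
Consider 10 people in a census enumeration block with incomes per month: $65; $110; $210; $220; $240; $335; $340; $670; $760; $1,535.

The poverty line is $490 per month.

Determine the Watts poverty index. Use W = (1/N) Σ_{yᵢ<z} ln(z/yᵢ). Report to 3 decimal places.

0.662

Below the line: $65, $110, $210, $220, $240, $335, $340 (q = 7 of N = 10).
ln(z/y) terms: ln(490/65) = 2.0200; ln(490/110) = 1.4939; ln(490/210) = 0.8473; ln(490/220) = 0.8008; ln(490/240) = 0.7138; ln(490/335) = 0.3803; ln(490/340) = 0.3655.
W = 6.621520 / 10 = 0.662.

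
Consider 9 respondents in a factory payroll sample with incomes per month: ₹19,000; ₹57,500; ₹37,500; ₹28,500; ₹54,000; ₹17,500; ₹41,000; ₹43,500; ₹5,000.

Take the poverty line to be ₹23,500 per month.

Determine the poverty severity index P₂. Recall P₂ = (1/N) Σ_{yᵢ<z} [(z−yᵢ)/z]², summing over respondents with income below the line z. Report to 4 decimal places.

0.0802

Incomes under z: ₹5,000, ₹17,500, ₹19,000 (q = 3 of N = 9).
Normalized shortfalls: (23500−5000)/23500 = 0.7872; (23500−17500)/23500 = 0.2553; (23500−19000)/23500 = 0.1915.
Squared: 0.6197; 0.0652; 0.0367.
Sum = 0.721593; P₂ = 0.721593 / 9 = 0.0802.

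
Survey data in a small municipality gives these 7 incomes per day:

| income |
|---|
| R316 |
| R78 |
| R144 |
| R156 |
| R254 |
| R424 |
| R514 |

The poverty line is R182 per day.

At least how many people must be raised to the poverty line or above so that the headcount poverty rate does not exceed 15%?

Currently q = 3 of N = 7 are below the line (H = 0.429).
A headcount ratio of at most 15% allows at most ⌊0.15 × 7⌋ = 1 poor people.
So at least 3 − 1 = 2 must be lifted.

2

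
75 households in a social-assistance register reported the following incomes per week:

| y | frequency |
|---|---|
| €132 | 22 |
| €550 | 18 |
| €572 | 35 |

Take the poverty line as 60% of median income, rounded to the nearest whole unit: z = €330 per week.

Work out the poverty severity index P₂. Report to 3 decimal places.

0.106

Poor units: 22×€132 (q = 22 of N = 75).
Shortfall ratios: (330−132)/330 = 0.6000 (×22).
Squared: 0.3600 (×22).
Sum = 7.920000; P₂ = 7.920000 / 75 = 0.106.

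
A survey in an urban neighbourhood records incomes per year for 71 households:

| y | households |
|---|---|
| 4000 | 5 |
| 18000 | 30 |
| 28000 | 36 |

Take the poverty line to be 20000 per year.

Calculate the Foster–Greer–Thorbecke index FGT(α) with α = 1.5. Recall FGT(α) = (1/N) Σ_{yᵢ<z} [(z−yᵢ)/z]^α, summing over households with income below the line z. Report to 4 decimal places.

0.0638

Incomes under z: 5×4000, 30×18000 (q = 35 of N = 71).
Gap ratios (z−y)/z: (20000−4000)/20000 = 0.8000 (×5); (20000−18000)/20000 = 0.1000 (×30).
Raised to α = 1.5: 0.71554 (×5); 0.03162 (×30).
Sum = 4.526392; FGT(1.5) = 4.526392 / 71 = 0.0638.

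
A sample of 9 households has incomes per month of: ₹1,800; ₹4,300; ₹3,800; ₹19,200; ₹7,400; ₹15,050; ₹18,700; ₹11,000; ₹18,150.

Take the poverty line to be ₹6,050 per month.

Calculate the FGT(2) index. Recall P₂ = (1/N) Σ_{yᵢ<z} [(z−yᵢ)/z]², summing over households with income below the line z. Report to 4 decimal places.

Below z: ₹1,800, ₹3,800, ₹4,300 (q = 3 of N = 9).
Relative gaps: (6050−1800)/6050 = 0.7025; (6050−3800)/6050 = 0.3719; (6050−4300)/6050 = 0.2893.
Squared: 0.4935; 0.1383; 0.0837.
Sum = 0.715457; P₂ = 0.715457 / 9 = 0.0795.

0.0795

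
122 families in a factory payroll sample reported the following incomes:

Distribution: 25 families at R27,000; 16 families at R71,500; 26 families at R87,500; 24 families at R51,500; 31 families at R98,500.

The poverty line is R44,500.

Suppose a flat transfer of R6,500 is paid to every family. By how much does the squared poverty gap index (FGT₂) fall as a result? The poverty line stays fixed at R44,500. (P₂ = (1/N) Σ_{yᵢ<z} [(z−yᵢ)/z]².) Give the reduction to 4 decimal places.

Before: below the line — 25×R27,000; squared poverty gap index (FGT₂) = 0.031691.
After the R6,500 transfer: below the line — 25×R33,500; squared poverty gap index (FGT₂) = 0.012521.
Reduction = 0.031691 − 0.012521 = 0.0192.

0.0192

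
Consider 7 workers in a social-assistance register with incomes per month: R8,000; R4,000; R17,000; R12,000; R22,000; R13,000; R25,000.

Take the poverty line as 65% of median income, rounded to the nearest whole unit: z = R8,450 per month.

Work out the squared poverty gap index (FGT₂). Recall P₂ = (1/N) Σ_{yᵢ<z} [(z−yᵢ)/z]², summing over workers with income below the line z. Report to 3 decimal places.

Poor units: R4,000, R8,000 (q = 2 of N = 7).
Gap ratios (z−y)/z: (8450−4000)/8450 = 0.5266; (8450−8000)/8450 = 0.0533.
Squared: 0.2773; 0.0028.
Sum = 0.280172; P₂ = 0.280172 / 7 = 0.040.

0.040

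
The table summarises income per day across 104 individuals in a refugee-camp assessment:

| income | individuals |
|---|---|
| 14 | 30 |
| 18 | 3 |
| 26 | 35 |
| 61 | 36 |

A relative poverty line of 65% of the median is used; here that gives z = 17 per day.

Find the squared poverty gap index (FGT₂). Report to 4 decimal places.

0.0090

Incomes under z: 30×14 (q = 30 of N = 104).
Relative gaps: (17−14)/17 = 0.1765 (×30).
Squared: 0.0311 (×30).
Sum = 0.934256; P₂ = 0.934256 / 104 = 0.0090.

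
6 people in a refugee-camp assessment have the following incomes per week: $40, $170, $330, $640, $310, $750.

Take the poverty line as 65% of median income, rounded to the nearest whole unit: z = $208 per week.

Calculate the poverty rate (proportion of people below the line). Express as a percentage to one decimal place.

2 of the 6 people have income below $208.
H = 2/6 = 33.3%.

33.3%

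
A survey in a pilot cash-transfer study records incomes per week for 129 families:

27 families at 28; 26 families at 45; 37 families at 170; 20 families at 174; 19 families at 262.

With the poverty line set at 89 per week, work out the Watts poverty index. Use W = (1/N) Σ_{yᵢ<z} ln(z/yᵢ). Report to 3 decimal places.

Below z: 27×28, 26×45 (q = 53 of N = 129).
Log shortfalls: ln(89/28) = 1.1564 (×27); ln(89/45) = 0.6820 (×26).
W = 48.954981 / 129 = 0.379.

0.379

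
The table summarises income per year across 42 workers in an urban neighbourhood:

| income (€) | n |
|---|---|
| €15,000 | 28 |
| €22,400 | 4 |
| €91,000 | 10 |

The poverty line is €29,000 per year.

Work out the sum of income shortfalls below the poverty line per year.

Poor units: 28×€15,000, 4×€22,400 (q = 32 of N = 42).
Individual gaps: 28×(29000−15000) = 392000; 4×(29000−22400) = 26400.
Aggregate gap = €418,400.

€418,400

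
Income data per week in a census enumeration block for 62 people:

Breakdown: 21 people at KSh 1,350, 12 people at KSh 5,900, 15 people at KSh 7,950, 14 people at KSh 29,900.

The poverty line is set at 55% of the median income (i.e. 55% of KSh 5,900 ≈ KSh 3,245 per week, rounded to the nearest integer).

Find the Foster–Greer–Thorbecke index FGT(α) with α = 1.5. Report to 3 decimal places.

Poor units: 21×KSh 1,350 (q = 21 of N = 62).
Shortfall ratios: (3245−1350)/3245 = 0.5840 (×21).
Raised to α = 1.5: 0.44626 (×21).
Sum = 9.371542; FGT(1.5) = 9.371542 / 62 = 0.151.

0.151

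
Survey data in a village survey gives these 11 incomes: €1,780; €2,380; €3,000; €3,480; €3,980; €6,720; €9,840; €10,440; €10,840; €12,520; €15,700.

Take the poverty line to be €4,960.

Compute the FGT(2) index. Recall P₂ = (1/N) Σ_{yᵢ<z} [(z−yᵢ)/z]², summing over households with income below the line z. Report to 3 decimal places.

Incomes under z: €1,780, €2,380, €3,000, €3,480, €3,980 (q = 5 of N = 11).
Relative gaps: (4960−1780)/4960 = 0.6411; (4960−2380)/4960 = 0.5202; (4960−3000)/4960 = 0.3952; (4960−3480)/4960 = 0.2984; (4960−3980)/4960 = 0.1976.
Squared: 0.4110; 0.2706; 0.1562; 0.0890; 0.0390.
Sum = 0.965840; P₂ = 0.965840 / 11 = 0.088.

0.088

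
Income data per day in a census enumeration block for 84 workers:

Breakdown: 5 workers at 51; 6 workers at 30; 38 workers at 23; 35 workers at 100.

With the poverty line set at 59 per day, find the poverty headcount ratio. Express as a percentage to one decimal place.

49 of the 84 workers have income below 59.
H = 49/84 = 58.3%.

58.3%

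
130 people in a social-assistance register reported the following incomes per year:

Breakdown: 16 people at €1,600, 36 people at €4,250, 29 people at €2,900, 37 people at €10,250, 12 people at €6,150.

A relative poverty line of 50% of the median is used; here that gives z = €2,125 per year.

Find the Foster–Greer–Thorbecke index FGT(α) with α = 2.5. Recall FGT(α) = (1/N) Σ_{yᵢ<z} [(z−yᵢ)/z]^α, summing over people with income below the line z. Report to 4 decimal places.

0.0037

Below the line: 16×€1,600 (q = 16 of N = 130).
Gap ratios (z−y)/z: (2125−1600)/2125 = 0.2471 (×16).
Raised to α = 2.5: 0.03034 (×16).
Sum = 0.485424; FGT(2.5) = 0.485424 / 130 = 0.0037.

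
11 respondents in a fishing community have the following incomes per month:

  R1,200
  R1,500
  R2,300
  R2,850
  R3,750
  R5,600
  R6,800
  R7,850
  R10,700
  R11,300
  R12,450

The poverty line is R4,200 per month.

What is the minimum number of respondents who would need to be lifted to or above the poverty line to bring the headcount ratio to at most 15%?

Currently q = 5 of N = 11 are below the line (H = 0.455).
A headcount ratio of at most 15% allows at most ⌊0.15 × 11⌋ = 1 poor respondents.
So at least 5 − 1 = 4 must be lifted.

4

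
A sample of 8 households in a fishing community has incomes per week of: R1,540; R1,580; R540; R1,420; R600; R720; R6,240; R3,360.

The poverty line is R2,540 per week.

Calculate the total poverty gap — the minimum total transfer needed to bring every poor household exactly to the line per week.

R8,840

Below z: R540, R600, R720, R1,420, R1,540, R1,580 (q = 6 of N = 8).
Individual gaps: 2540−540 = 2000; 2540−600 = 1940; 2540−720 = 1820; 2540−1420 = 1120; 2540−1540 = 1000; 2540−1580 = 960.
Aggregate gap = R8,840.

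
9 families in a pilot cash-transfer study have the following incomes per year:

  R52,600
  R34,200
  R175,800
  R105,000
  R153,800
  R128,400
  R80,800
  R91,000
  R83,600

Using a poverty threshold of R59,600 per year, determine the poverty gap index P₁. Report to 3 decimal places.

Below z: R34,200, R52,600 (q = 2 of N = 9).
Shortfall ratios: (59600−34200)/59600 = 0.4262; (59600−52600)/59600 = 0.1174.
Sum of shortfalls = 0.543624; P₁ averages over all N: 0.543624 / 9 = 0.060.

0.060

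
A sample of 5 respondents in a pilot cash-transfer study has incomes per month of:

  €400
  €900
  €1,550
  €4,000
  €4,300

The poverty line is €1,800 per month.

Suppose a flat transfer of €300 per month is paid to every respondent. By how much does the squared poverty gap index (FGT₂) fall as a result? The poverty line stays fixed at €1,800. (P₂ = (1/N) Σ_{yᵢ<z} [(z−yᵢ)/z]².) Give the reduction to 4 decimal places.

0.0779

Before: below the line — €400, €900, €1,550; squared poverty gap index (FGT₂) = 0.174846.
After the €300 transfer: below the line — €700, €1,200; squared poverty gap index (FGT₂) = 0.096914.
Reduction = 0.174846 − 0.096914 = 0.0779.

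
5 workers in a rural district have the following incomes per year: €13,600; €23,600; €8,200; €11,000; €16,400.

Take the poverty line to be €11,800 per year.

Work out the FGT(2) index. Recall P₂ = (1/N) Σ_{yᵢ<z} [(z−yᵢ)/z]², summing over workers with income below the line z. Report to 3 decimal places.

Below z: €8,200, €11,000 (q = 2 of N = 5).
Relative gaps: (11800−8200)/11800 = 0.3051; (11800−11000)/11800 = 0.0678.
Squared: 0.0931; 0.0046.
Sum = 0.097673; P₂ = 0.097673 / 5 = 0.020.

0.020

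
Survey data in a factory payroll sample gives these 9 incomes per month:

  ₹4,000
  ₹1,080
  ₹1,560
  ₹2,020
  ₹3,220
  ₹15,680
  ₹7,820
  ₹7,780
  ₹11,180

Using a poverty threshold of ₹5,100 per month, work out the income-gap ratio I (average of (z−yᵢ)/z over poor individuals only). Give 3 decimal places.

0.534

Below z: ₹1,080, ₹1,560, ₹2,020, ₹3,220, ₹4,000 (q = 5 of N = 9).
Relative gaps: 0.7882, 0.6941, 0.6039, 0.3686, 0.2157; sum = 2.670588.
I averages over the q = 5 poor units only: 2.670588 / 5 = 0.534.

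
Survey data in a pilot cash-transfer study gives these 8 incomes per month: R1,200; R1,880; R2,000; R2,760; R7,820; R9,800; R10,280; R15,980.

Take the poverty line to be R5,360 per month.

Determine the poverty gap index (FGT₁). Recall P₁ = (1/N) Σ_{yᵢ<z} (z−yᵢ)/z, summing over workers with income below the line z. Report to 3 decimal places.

Incomes under z: R1,200, R1,880, R2,000, R2,760 (q = 4 of N = 8).
Shortfall ratios: (5360−1200)/5360 = 0.7761; (5360−1880)/5360 = 0.6493; (5360−2000)/5360 = 0.6269; (5360−2760)/5360 = 0.4851.
Σ = 2.537313. Dividing by the full population N = 8 gives P₁ = 0.317.

0.317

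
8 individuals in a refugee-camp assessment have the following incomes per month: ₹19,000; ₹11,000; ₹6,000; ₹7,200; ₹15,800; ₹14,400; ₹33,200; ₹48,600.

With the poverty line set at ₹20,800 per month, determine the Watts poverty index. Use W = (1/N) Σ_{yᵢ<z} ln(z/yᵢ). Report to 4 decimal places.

Poor units: ₹6,000, ₹7,200, ₹11,000, ₹14,400, ₹15,800, ₹19,000 (q = 6 of N = 8).
Log gaps: ln(20800/6000) = 1.2432; ln(20800/7200) = 1.0609; ln(20800/11000) = 0.6371; ln(20800/14400) = 0.3677; ln(20800/15800) = 0.2749; ln(20800/19000) = 0.0905.
W = 3.674305 / 8 = 0.4593.

0.4593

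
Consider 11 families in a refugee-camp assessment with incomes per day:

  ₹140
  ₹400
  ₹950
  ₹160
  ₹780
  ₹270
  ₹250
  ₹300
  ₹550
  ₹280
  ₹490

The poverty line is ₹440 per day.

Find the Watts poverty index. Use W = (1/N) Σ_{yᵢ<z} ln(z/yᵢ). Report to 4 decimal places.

0.3764

Poor units: ₹140, ₹160, ₹250, ₹270, ₹280, ₹300, ₹400 (q = 7 of N = 11).
Log gaps: ln(440/140) = 1.1451; ln(440/160) = 1.0116; ln(440/250) = 0.5653; ln(440/270) = 0.4884; ln(440/280) = 0.4520; ln(440/300) = 0.3830; ln(440/400) = 0.0953.
W = 4.140687 / 11 = 0.3764.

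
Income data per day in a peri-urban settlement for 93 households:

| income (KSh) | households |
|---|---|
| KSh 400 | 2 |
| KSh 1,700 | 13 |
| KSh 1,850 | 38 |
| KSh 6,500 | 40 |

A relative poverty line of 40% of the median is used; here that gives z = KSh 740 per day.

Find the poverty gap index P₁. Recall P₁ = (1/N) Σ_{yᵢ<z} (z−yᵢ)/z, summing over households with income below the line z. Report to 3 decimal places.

Incomes under z: 2×KSh 400 (q = 2 of N = 93).
Relative gaps: (740−400)/740 = 0.4595 (×2).
Sum of shortfalls = 0.918919; P₁ averages over all N: 0.918919 / 93 = 0.010.

0.010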